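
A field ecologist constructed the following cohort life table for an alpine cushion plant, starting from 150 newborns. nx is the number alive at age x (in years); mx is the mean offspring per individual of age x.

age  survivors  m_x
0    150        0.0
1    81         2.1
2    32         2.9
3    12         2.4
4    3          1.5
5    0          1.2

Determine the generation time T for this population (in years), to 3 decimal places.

1.553

lx = nx/n0 = nx/150: 1, 0.54, 0.21333…, 0.08, 0.02, 0
lx·mx: 0, 1.134, 0.618667…, 0.192, 0.03, 0 → R0 = 1.974667…
x·lx·mx: 0, 1.134, 1.237333…, 0.576, 0.12, 0 → Σ = 3.067333…
T = 3.067333… / 1.974667… = 1.553342… → 1.553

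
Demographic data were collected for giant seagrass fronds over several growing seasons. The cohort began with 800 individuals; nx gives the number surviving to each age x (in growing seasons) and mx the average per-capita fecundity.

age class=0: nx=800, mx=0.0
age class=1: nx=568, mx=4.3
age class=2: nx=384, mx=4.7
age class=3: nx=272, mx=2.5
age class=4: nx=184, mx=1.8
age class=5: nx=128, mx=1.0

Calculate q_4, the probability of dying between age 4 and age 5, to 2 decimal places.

lx = nx/n0 = nx/800: 1, 0.71, 0.48, 0.34, 0.23, 0.16
q_4 = (l_4 − l_5) / l_4 = (0.23 − 0.16) / 0.23
     = 0.07 / 0.23 = 0.304348… → 0.30

0.30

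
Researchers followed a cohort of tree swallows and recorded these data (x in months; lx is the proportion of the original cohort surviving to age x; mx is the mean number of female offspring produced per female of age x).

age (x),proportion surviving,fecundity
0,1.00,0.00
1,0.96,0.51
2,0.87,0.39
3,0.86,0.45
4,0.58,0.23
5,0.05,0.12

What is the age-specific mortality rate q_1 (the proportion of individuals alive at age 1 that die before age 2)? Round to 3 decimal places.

0.094

q_1 = (l_1 − l_2) / l_1 = (0.96 − 0.87) / 0.96
     = 0.09 / 0.96 = 0.09375 → 0.094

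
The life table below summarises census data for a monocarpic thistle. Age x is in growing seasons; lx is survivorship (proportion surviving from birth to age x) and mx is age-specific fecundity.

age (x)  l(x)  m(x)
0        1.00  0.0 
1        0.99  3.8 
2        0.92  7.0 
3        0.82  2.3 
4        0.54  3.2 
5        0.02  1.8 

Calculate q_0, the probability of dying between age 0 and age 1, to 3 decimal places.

0.010

q_0 = (l_0 − l_1) / l_0 = (1 − 0.99) / 1
     = 0.01 / 1 = 0.01 → 0.010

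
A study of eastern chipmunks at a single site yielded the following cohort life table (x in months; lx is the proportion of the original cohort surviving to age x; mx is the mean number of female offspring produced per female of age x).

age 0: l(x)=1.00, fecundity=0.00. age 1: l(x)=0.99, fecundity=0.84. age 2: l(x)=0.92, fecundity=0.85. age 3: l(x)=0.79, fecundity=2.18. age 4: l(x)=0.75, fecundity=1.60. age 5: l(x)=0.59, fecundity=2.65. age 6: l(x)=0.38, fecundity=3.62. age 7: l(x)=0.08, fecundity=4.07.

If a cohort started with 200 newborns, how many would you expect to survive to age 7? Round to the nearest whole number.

16

Expected survivors = N0 · l_7 = 200 × 0.08 = 16 → 16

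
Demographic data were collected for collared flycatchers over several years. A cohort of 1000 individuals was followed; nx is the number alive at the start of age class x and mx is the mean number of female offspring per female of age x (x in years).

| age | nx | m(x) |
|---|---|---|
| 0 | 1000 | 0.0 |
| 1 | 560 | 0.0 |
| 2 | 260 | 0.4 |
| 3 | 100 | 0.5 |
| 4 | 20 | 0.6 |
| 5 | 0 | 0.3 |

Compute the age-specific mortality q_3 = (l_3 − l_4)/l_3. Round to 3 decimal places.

lx = nx/n0 = nx/1000: 1, 0.56, 0.26, 0.1, 0.02, 0
q_3 = (l_3 − l_4) / l_3 = (0.1 − 0.02) / 0.1
     = 0.08 / 0.1 = 0.8 → 0.800

0.800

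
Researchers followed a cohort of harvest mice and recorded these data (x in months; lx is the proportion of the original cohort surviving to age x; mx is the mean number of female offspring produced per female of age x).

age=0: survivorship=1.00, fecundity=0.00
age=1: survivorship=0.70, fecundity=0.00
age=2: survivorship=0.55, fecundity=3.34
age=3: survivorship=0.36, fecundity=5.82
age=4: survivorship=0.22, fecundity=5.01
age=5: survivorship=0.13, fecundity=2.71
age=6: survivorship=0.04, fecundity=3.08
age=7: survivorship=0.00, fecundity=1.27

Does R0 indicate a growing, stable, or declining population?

R0 = Σ lx·mx = 0 + 0 + 1.837 + 2.0952 + 1.1022 + 0.3523 + 0.1232 + 0 = 5.5099
R0 > 1, so the population is growing.

growing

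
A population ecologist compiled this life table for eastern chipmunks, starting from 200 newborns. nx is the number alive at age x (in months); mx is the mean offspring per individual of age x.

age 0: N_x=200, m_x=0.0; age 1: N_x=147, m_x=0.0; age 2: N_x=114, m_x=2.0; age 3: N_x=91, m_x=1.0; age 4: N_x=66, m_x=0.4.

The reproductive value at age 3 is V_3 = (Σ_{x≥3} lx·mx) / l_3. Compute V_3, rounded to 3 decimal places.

1.290

lx = nx/n0 = nx/200: 1, 0.735, 0.57, 0.455, 0.33
lx·mx for x ≥ 3: 0.455, 0.132 → sum = 0.587
V_3 = 0.587 / l_3 = 0.587 / 0.455 = 1.29011… → 1.290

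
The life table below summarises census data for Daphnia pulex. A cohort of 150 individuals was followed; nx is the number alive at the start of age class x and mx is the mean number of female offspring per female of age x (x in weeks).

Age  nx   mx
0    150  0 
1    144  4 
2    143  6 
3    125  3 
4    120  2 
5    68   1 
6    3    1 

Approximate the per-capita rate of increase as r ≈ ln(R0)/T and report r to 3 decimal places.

lx = nx/n0 = nx/150: 1, 0.96, 0.95333…, 0.83333…, 0.8, 0.45333…, 0.02
R0 = Σ lx·mx = 0 + 3.84 + 5.72… + 2.5… + 1.6 + 0.45333… + 0.02 = 14.133333…
Σ x·lx·mx = 31.566667…; T = 31.566667…/14.133333… = 2.23349…
r ≈ ln(R0)/T = ln(14.133333…)/2.23349… = 1.18583… → 1.186

1.186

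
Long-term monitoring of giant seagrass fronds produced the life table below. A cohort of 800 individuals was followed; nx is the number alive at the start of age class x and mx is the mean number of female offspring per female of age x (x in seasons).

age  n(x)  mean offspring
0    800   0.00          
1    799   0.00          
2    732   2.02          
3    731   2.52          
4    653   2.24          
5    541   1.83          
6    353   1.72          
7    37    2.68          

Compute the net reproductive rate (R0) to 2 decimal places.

lx = nx/n0 = nx/800: 1, 0.99875, 0.915, 0.91375, 0.81625, 0.67625, 0.44125, 0.04625
lx·mx by age: 0, 0, 1.8483, 2.30265…, 1.8284…, 1.237538…, 0.75895…, 0.12395…
R0 = Σ lx·mx = 8.099788… → 8.10

8.10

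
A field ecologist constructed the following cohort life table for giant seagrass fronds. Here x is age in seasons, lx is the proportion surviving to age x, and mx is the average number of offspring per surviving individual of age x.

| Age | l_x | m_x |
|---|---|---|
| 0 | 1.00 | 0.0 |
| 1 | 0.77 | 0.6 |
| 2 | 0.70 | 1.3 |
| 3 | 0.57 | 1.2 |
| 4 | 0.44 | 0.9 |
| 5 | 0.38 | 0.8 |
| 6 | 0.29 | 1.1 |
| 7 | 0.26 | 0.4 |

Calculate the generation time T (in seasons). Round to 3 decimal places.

lx·mx: 0, 0.462, 0.91, 0.684, 0.396, 0.304, 0.319, 0.104 → R0 = 3.179
x·lx·mx: 0, 0.462, 1.82, 2.052, 1.584, 1.52, 1.914, 0.728 → Σ = 10.08
T = 10.08 / 3.179 = 3.170808… → 3.171

3.171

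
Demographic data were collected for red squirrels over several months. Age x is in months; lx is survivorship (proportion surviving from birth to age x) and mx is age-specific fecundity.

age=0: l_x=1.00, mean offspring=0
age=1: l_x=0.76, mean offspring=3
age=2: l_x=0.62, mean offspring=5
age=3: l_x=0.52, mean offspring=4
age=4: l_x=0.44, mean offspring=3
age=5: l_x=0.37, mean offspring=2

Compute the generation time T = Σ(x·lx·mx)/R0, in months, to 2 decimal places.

lx·mx: 0, 2.28, 3.1, 2.08, 1.32, 0.74 → R0 = 9.52
x·lx·mx: 0, 2.28, 6.2, 6.24, 5.28, 3.7 → Σ = 23.7
T = 23.7 / 9.52 = 2.489496… → 2.49

2.49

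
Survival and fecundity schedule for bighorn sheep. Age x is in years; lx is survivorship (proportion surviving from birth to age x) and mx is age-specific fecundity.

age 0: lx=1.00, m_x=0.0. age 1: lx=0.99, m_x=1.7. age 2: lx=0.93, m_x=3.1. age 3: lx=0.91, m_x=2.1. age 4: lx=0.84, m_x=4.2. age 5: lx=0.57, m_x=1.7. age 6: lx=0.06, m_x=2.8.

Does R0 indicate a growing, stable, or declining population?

growing

R0 = Σ lx·mx = 0 + 1.683 + 2.883 + 1.911 + 3.528 + 0.969 + 0.168 = 11.142
R0 > 1, so the population is growing.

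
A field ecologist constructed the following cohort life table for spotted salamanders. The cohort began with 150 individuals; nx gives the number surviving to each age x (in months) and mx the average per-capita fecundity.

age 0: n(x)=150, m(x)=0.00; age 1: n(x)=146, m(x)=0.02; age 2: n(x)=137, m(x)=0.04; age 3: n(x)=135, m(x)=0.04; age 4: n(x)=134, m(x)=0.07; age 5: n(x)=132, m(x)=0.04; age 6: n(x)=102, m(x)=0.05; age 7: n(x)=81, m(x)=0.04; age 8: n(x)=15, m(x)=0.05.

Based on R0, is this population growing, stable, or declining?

declining

lx = nx/n0 = nx/150: 1, 0.97333…, 0.91333…, 0.9, 0.89333…, 0.88, 0.68, 0.54, 0.1
R0 = Σ lx·mx = 0 + 0.019467… + 0.036533… + 0.036 + 0.062533… + 0.0352 + 0.034 + 0.0216 + 0.005 = 0.250333…
R0 < 1, so the population is declining.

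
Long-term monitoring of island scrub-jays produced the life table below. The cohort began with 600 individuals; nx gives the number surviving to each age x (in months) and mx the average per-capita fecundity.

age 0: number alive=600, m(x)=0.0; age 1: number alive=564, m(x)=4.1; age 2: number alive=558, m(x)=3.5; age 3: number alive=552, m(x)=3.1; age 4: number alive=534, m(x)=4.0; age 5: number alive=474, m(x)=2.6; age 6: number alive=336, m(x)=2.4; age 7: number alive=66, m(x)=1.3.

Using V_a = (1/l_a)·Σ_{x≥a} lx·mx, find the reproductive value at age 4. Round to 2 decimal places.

lx = nx/n0 = nx/600: 1, 0.94, 0.93, 0.92, 0.89, 0.79, 0.56, 0.11
lx·mx for x ≥ 4: 3.56, 2.054, 1.344, 0.143 → sum = 7.101
V_4 = 7.101 / l_4 = 7.101 / 0.89 = 7.978652… → 7.98

7.98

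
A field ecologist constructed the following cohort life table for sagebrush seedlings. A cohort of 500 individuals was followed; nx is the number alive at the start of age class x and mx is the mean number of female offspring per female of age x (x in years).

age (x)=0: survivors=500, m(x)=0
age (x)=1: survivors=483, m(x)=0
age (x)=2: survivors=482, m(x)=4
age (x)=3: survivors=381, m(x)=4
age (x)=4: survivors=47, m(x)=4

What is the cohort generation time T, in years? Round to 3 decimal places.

lx = nx/n0 = nx/500: 1, 0.966, 0.964, 0.762, 0.094
lx·mx: 0, 0, 3.856, 3.048, 0.376 → R0 = 7.28
x·lx·mx: 0, 0, 7.712, 9.144, 1.504 → Σ = 18.36
T = 18.36 / 7.28 = 2.521978… → 2.522

2.522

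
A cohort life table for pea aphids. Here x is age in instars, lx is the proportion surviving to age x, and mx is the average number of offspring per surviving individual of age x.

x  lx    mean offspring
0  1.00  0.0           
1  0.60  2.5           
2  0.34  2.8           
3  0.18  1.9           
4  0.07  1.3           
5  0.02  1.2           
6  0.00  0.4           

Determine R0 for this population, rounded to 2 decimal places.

2.91

lx·mx by age: 0, 1.5, 0.952, 0.342, 0.091, 0.024, 0
R0 = Σ lx·mx = 2.909 → 2.91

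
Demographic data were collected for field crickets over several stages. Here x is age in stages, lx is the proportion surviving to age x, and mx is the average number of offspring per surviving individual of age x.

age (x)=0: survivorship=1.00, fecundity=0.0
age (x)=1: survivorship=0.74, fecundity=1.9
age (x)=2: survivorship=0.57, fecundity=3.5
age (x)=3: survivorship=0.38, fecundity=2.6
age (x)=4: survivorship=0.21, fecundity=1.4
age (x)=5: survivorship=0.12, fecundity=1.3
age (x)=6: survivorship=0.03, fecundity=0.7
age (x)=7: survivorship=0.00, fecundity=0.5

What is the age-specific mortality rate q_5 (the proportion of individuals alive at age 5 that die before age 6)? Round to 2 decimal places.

q_5 = (l_5 − l_6) / l_5 = (0.12 − 0.03) / 0.12
     = 0.09 / 0.12 = 0.75 → 0.75

0.75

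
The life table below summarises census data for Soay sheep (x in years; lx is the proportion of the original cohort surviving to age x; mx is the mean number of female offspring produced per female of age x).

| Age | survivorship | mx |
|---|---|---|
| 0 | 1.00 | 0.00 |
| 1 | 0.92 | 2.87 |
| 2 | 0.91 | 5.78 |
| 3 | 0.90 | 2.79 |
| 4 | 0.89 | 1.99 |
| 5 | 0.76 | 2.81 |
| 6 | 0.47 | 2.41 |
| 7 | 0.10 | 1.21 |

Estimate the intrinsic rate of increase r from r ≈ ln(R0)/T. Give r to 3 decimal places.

0.927

R0 = Σ lx·mx = 0 + 2.6404 + 5.2598 + 2.511 + 1.7711 + 2.1356 + 1.1327 + 0.121 = 15.5716
Σ x·lx·mx = 46.0986; T = 46.0986/15.5716 = 2.96043…
r ≈ ln(R0)/T = ln(15.5716)/2.96043… = 0.92738… → 0.927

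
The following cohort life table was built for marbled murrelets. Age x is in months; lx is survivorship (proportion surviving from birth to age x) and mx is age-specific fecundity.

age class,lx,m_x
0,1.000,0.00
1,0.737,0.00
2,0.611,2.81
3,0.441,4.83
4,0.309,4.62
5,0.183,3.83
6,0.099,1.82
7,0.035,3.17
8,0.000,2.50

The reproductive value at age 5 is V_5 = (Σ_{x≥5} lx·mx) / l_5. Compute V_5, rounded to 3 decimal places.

5.421

lx·mx for x ≥ 5: 0.70089, 0.18018, 0.11095, 0 → sum = 0.99202
V_5 = 0.99202 / l_5 = 0.99202 / 0.183 = 5.420874… → 5.421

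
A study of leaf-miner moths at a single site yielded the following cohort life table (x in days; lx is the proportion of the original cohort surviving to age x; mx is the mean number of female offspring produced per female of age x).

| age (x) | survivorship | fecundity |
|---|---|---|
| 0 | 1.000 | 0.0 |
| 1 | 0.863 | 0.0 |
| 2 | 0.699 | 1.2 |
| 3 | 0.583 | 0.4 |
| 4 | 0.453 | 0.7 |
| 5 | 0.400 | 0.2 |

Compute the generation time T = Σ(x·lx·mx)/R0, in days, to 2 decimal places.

2.75

lx·mx: 0, 0, 0.8388, 0.2332, 0.3171, 0.08 → R0 = 1.4691
x·lx·mx: 0, 0, 1.6776, 0.6996, 1.2684, 0.4 → Σ = 4.0456
T = 4.0456 / 1.4691 = 2.753795… → 2.75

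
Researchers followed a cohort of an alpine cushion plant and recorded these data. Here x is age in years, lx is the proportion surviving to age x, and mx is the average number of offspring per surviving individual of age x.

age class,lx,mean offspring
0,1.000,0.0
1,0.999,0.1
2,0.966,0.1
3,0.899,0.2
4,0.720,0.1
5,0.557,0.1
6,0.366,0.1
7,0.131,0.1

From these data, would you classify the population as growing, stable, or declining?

declining

R0 = Σ lx·mx = 0 + 0.0999 + 0.0966 + 0.1798 + 0.072 + 0.0557 + 0.0366 + 0.0131 = 0.5537
R0 < 1, so the population is declining.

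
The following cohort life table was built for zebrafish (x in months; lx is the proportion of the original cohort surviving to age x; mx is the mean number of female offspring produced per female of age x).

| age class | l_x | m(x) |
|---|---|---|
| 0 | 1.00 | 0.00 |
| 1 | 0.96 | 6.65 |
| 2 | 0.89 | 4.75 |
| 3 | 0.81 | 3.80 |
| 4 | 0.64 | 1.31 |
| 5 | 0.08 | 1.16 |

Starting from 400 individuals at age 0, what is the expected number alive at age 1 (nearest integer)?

384

Expected survivors = N0 · l_1 = 400 × 0.96 = 384 → 384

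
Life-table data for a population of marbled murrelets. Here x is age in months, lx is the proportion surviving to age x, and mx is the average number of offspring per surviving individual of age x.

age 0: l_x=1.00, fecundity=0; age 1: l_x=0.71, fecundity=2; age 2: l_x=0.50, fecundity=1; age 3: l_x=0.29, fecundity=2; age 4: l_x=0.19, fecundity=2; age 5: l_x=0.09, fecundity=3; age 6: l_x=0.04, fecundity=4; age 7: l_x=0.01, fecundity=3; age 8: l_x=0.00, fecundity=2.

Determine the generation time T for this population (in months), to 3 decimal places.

lx·mx: 0, 1.42, 0.5, 0.58, 0.38, 0.27, 0.16, 0.03, 0 → R0 = 3.34
x·lx·mx: 0, 1.42, 1, 1.74, 1.52, 1.35, 0.96, 0.21, 0 → Σ = 8.2
T = 8.2 / 3.34 = 2.45509… → 2.455

2.455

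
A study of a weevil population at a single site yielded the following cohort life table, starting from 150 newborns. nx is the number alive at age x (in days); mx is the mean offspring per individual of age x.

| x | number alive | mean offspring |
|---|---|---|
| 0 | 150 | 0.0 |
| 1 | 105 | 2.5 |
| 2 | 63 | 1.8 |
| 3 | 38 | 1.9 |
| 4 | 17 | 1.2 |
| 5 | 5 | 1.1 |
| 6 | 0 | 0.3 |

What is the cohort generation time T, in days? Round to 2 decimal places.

lx = nx/n0 = nx/150: 1, 0.7, 0.42, 0.25333…, 0.11333…, 0.03333…, 0
lx·mx: 0, 1.75, 0.756, 0.481333…, 0.136…, 0.036667…, 0 → R0 = 3.16…
x·lx·mx: 0, 1.75, 1.512, 1.444…, 0.544…, 0.183333…, 0 → Σ = 5.433333…
T = 5.433333… / 3.16… = 1.719409… → 1.72

1.72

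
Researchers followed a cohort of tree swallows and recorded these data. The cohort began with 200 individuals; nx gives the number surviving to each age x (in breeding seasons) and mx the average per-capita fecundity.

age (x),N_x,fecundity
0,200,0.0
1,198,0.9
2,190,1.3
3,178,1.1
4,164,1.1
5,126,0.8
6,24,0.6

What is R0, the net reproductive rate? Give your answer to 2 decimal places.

lx = nx/n0 = nx/200: 1, 0.99, 0.95, 0.89, 0.82, 0.63, 0.12
lx·mx by age: 0, 0.891, 1.235, 0.979, 0.902, 0.504, 0.072
R0 = Σ lx·mx = 4.583 → 4.58

4.58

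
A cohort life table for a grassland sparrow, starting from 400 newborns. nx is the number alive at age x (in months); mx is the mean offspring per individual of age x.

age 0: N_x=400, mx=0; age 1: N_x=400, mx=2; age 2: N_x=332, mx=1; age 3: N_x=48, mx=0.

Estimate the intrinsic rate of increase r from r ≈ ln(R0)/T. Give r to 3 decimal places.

lx = nx/n0 = nx/400: 1, 1, 0.83, 0.12
R0 = Σ lx·mx = 0 + 2 + 0.83 + 0 = 2.83
Σ x·lx·mx = 3.66; T = 3.66/2.83 = 1.29329…
r ≈ ln(R0)/T = ln(2.83)/1.29329… = 0.80437… → 0.804

0.804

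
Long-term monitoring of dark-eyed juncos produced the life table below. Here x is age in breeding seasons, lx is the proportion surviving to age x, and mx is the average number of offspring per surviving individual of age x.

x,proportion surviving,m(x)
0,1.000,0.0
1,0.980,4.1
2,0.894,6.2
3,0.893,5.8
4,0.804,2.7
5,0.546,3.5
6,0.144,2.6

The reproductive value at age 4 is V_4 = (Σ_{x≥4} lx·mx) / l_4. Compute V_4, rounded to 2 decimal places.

lx·mx for x ≥ 4: 2.1708, 1.911, 0.3744 → sum = 4.4562
V_4 = 4.4562 / l_4 = 4.4562 / 0.804 = 5.542537… → 5.54

5.54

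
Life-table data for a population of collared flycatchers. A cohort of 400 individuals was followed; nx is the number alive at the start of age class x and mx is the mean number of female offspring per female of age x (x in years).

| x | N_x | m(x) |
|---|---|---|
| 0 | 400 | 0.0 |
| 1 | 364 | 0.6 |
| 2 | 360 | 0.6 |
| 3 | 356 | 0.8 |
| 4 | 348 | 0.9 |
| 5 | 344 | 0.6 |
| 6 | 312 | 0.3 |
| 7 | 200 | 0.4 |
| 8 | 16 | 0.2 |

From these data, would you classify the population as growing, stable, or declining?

growing

lx = nx/n0 = nx/400: 1, 0.91, 0.9, 0.89, 0.87, 0.86, 0.78, 0.5, 0.04
R0 = Σ lx·mx = 0 + 0.546 + 0.54 + 0.712 + 0.783 + 0.516 + 0.234 + 0.2 + 0.008 = 3.539
R0 > 1, so the population is growing.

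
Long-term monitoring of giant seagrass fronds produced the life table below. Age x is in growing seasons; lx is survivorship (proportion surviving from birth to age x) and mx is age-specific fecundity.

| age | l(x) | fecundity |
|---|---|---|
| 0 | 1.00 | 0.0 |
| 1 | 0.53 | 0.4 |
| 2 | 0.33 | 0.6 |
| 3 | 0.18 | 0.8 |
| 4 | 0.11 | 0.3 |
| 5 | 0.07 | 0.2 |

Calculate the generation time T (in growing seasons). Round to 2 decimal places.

lx·mx: 0, 0.212, 0.198, 0.144, 0.033, 0.014 → R0 = 0.601
x·lx·mx: 0, 0.212, 0.396, 0.432, 0.132, 0.07 → Σ = 1.242
T = 1.242 / 0.601 = 2.066556… → 2.07

2.07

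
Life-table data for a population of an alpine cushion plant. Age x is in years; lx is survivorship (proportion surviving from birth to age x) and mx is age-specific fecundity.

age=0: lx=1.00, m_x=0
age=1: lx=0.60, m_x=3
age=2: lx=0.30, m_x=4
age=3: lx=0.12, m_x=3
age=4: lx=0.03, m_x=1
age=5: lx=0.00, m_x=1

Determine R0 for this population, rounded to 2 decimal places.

lx·mx by age: 0, 1.8, 1.2, 0.36, 0.03, 0
R0 = Σ lx·mx = 3.39 → 3.39

3.39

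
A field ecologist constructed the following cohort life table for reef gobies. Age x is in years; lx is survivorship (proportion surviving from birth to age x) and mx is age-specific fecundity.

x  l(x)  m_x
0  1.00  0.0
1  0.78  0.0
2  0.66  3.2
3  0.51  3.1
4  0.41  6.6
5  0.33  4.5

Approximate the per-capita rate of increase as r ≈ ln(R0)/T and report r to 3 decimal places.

R0 = Σ lx·mx = 0 + 0 + 2.112 + 1.581 + 2.706 + 1.485 = 7.884
Σ x·lx·mx = 27.216; T = 27.216/7.884 = 3.45205…
r ≈ ln(R0)/T = ln(7.884)/3.45205… = 0.59815… → 0.598

0.598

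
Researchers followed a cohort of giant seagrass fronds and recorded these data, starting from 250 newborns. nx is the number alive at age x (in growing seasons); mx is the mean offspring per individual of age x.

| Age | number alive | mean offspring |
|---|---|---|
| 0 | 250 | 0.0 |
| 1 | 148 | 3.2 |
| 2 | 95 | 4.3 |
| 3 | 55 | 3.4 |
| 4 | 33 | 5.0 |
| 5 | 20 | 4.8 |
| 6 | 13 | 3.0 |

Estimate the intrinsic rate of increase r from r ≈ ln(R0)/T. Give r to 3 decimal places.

lx = nx/n0 = nx/250: 1, 0.592, 0.38, 0.22, 0.132, 0.08, 0.052
R0 = Σ lx·mx = 0 + 1.8944 + 1.634 + 0.748 + 0.66 + 0.384 + 0.156 = 5.4764
Σ x·lx·mx = 12.9024; T = 12.9024/5.4764 = 2.356…
r ≈ ln(R0)/T = ln(5.4764)/2.356… = 0.72175… → 0.722

0.722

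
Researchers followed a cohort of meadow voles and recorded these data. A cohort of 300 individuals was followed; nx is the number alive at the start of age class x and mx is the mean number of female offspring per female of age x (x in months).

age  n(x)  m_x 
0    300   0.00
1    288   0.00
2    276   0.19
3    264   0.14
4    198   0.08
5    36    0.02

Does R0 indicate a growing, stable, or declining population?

declining

lx = nx/n0 = nx/300: 1, 0.96, 0.92, 0.88, 0.66, 0.12
R0 = Σ lx·mx = 0 + 0 + 0.1748 + 0.1232 + 0.0528 + 0.0024 = 0.3532
R0 < 1, so the population is declining.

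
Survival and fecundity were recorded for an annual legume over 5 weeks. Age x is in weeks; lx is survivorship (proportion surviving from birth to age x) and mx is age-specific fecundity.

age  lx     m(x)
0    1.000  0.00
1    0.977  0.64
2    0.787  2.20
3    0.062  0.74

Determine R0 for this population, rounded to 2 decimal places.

lx·mx by age: 0, 0.62528, 1.7314, 0.04588
R0 = Σ lx·mx = 2.40256 → 2.40

2.40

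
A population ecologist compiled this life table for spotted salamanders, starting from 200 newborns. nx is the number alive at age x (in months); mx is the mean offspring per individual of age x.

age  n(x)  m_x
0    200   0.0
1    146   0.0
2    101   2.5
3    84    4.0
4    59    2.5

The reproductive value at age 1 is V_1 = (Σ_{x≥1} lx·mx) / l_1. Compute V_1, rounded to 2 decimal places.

5.04

lx = nx/n0 = nx/200: 1, 0.73, 0.505, 0.42, 0.295
lx·mx for x ≥ 1: 0, 1.2625, 1.68, 0.7375 → sum = 3.68
V_1 = 3.68 / l_1 = 3.68 / 0.73 = 5.041096… → 5.04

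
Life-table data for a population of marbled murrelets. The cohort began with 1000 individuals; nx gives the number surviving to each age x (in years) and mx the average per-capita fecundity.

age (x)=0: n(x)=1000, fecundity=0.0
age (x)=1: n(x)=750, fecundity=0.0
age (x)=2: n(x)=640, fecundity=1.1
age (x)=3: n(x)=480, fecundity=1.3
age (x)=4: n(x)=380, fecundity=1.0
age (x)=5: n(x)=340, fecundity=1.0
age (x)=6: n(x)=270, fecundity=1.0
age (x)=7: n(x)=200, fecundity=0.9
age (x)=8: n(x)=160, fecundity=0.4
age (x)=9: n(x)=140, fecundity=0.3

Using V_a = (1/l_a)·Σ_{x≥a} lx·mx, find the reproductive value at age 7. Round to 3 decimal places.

1.430

lx = nx/n0 = nx/1000: 1, 0.75, 0.64, 0.48, 0.38, 0.34, 0.27, 0.2, 0.16, 0.14
lx·mx for x ≥ 7: 0.18, 0.064, 0.042 → sum = 0.286
V_7 = 0.286 / l_7 = 0.286 / 0.2 = 1.43 → 1.430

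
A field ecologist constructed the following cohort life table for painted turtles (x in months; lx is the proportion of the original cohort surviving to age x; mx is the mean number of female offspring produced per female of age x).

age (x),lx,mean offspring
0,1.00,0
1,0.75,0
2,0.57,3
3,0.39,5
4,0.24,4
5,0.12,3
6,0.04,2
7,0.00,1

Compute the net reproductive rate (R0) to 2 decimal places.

lx·mx by age: 0, 0, 1.71, 1.95, 0.96, 0.36, 0.08, 0
R0 = Σ lx·mx = 5.06 → 5.06

5.06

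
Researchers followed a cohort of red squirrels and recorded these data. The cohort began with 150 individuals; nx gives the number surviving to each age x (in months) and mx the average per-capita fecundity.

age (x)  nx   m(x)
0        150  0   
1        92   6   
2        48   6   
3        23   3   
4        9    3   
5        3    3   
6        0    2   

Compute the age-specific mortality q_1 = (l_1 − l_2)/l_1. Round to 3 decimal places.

lx = nx/n0 = nx/150: 1, 0.61333…, 0.32, 0.15333…, 0.06, 0.02, 0
q_1 = (l_1 − l_2) / l_1 = (0.613333… − 0.32) / 0.613333…
     = 0.293333… / 0.613333… = 0.478261… → 0.478

0.478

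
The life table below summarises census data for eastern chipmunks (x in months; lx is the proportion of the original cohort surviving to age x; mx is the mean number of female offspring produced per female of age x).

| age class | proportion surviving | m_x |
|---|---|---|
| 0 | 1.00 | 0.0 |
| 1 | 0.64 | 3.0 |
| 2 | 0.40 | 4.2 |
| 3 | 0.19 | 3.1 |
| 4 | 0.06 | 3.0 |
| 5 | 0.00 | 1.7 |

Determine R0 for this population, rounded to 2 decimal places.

lx·mx by age: 0, 1.92, 1.68, 0.589, 0.18, 0
R0 = Σ lx·mx = 4.369 → 4.37

4.37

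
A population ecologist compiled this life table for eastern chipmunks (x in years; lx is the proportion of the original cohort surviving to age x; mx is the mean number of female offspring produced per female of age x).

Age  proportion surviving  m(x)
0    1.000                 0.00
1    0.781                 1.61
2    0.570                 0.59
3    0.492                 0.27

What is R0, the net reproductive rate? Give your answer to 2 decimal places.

lx·mx by age: 0, 1.25741, 0.3363, 0.13284
R0 = Σ lx·mx = 1.72655 → 1.73

1.73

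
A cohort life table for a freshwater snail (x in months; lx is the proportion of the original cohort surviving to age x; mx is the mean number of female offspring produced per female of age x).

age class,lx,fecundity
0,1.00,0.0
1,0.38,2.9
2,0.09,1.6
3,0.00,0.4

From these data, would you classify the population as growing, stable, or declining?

R0 = Σ lx·mx = 0 + 1.102 + 0.144 + 0 = 1.246
R0 > 1, so the population is growing.

growing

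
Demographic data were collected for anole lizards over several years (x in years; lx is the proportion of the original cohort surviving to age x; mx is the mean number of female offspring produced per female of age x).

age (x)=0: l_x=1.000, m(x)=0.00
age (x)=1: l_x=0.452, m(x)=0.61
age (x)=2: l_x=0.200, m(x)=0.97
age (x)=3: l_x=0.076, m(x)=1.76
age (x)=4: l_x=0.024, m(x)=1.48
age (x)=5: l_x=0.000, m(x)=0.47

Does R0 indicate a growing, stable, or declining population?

declining

R0 = Σ lx·mx = 0 + 0.27572 + 0.194 + 0.13376 + 0.03552 + 0 = 0.639
R0 < 1, so the population is declining.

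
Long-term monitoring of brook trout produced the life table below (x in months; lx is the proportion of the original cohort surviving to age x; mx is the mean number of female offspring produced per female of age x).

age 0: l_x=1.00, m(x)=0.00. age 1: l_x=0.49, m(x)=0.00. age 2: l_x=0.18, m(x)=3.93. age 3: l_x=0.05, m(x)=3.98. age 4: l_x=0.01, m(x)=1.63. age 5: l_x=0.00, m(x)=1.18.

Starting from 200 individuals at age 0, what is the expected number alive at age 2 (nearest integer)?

36

Expected survivors = N0 · l_2 = 200 × 0.18 = 36 → 36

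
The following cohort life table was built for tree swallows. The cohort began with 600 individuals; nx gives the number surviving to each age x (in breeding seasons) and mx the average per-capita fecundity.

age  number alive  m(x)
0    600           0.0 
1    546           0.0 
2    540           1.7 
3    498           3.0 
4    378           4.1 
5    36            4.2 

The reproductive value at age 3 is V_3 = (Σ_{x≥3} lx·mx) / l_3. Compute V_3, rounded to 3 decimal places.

lx = nx/n0 = nx/600: 1, 0.91, 0.9, 0.83, 0.63, 0.06
lx·mx for x ≥ 3: 2.49, 2.583, 0.252 → sum = 5.325
V_3 = 5.325 / l_3 = 5.325 / 0.83 = 6.415663… → 6.416

6.416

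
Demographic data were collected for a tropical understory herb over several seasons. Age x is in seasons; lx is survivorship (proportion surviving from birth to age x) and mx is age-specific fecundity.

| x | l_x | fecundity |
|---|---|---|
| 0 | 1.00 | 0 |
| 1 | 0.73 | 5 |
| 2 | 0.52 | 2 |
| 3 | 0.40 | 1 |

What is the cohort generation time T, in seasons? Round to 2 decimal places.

1.36

lx·mx: 0, 3.65, 1.04, 0.4 → R0 = 5.09
x·lx·mx: 0, 3.65, 2.08, 1.2 → Σ = 6.93
T = 6.93 / 5.09 = 1.361493… → 1.36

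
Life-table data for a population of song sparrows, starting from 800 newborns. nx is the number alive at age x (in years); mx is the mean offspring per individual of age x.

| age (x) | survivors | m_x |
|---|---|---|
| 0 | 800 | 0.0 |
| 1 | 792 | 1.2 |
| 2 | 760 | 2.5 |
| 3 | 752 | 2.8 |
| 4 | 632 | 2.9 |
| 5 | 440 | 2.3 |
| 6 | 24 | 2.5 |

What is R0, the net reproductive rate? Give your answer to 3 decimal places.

lx = nx/n0 = nx/800: 1, 0.99, 0.95, 0.94, 0.79, 0.55, 0.03
lx·mx by age: 0, 1.188, 2.375, 2.632, 2.291, 1.265, 0.075
R0 = Σ lx·mx = 9.826 → 9.826

9.826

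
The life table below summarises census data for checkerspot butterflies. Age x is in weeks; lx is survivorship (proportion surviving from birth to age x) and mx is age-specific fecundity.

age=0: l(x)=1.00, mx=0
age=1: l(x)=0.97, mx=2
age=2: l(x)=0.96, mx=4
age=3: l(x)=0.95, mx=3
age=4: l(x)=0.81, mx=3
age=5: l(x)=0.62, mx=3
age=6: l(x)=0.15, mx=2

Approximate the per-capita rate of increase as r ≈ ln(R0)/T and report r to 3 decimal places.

R0 = Σ lx·mx = 0 + 1.94 + 3.84 + 2.85 + 2.43 + 1.86 + 0.3 = 13.22
Σ x·lx·mx = 38.99; T = 38.99/13.22 = 2.94932…
r ≈ ln(R0)/T = ln(13.22)/2.94932… = 0.87537… → 0.875

0.875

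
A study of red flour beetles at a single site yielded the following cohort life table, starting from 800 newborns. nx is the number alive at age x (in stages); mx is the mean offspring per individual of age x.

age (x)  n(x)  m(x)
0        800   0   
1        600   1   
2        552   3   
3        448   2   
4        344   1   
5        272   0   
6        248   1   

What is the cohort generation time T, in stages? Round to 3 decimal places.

2.528

lx = nx/n0 = nx/800: 1, 0.75, 0.69, 0.56, 0.43, 0.34, 0.31
lx·mx: 0, 0.75, 2.07, 1.12, 0.43, 0, 0.31 → R0 = 4.68
x·lx·mx: 0, 0.75, 4.14, 3.36, 1.72, 0, 1.86 → Σ = 11.83
T = 11.83 / 4.68 = 2.527778… → 2.528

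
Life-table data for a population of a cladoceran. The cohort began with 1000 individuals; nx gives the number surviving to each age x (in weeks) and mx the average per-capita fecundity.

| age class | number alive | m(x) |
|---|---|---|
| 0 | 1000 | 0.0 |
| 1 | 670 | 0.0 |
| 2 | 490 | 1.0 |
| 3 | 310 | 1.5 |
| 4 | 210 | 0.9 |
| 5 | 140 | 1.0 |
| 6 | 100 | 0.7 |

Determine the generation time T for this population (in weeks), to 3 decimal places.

3.140

lx = nx/n0 = nx/1000: 1, 0.67, 0.49, 0.31, 0.21, 0.14, 0.1
lx·mx: 0, 0, 0.49, 0.465, 0.189, 0.14, 0.07 → R0 = 1.354
x·lx·mx: 0, 0, 0.98, 1.395, 0.756, 0.7, 0.42 → Σ = 4.251
T = 4.251 / 1.354 = 3.139586… → 3.140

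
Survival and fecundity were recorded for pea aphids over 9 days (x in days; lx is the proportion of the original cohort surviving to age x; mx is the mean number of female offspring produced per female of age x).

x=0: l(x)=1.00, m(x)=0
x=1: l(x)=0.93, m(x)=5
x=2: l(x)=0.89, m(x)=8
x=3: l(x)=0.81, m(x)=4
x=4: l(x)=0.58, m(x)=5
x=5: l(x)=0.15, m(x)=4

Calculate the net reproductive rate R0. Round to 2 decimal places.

lx·mx by age: 0, 4.65, 7.12, 3.24, 2.9, 0.6
R0 = Σ lx·mx = 18.51 → 18.51

18.51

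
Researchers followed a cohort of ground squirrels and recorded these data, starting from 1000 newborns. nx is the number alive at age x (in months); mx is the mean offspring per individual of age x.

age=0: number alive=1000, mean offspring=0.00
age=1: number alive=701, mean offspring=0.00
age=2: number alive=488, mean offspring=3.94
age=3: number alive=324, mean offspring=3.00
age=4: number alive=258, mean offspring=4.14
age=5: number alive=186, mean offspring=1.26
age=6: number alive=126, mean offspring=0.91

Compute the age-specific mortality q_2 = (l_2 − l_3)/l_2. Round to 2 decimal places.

0.34

lx = nx/n0 = nx/1000: 1, 0.701, 0.488, 0.324, 0.258, 0.186, 0.126
q_2 = (l_2 − l_3) / l_2 = (0.488 − 0.324) / 0.488
     = 0.164 / 0.488 = 0.336066… → 0.34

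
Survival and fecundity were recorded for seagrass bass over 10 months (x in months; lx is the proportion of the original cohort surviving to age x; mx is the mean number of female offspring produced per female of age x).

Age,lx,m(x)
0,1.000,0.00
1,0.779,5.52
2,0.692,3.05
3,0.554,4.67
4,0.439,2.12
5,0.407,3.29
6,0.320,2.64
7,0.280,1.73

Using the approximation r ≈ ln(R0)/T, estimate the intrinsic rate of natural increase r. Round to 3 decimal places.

R0 = Σ lx·mx = 0 + 4.30008 + 2.1106 + 2.58718 + 0.93068 + 1.33903 + 0.8448 + 0.4844 = 12.59677
Σ x·lx·mx = 35.16029; T = 35.16029/12.59677 = 2.79121…
r ≈ ln(R0)/T = ln(12.59677)/2.79121… = 0.90765… → 0.908

0.908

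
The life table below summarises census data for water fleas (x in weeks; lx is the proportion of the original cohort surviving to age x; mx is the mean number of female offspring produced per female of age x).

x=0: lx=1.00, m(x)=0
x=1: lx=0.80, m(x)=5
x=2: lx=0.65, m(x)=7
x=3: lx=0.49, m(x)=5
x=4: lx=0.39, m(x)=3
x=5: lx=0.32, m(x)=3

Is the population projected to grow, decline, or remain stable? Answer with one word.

growing

R0 = Σ lx·mx = 0 + 4 + 4.55 + 2.45 + 1.17 + 0.96 = 13.13
R0 > 1, so the population is growing.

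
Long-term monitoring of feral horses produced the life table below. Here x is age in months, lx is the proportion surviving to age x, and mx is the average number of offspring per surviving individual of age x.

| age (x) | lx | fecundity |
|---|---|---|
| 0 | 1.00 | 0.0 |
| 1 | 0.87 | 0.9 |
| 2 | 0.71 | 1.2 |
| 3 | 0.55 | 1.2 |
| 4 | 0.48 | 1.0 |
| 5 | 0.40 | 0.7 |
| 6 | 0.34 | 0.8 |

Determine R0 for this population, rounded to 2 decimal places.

lx·mx by age: 0, 0.783, 0.852, 0.66, 0.48, 0.28, 0.272
R0 = Σ lx·mx = 3.327 → 3.33

3.33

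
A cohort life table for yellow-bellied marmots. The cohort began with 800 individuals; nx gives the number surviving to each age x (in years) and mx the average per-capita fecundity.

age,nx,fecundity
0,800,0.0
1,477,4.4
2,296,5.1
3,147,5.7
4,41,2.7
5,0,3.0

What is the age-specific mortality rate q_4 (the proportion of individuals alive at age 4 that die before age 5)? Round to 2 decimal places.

lx = nx/n0 = nx/800: 1, 0.59625, 0.37, 0.18375, 0.05125, 0
q_4 = (l_4 − l_5) / l_4 = (0.05125 − 0) / 0.05125
     = 0.05125 / 0.05125 = 1 → 1.00

1.00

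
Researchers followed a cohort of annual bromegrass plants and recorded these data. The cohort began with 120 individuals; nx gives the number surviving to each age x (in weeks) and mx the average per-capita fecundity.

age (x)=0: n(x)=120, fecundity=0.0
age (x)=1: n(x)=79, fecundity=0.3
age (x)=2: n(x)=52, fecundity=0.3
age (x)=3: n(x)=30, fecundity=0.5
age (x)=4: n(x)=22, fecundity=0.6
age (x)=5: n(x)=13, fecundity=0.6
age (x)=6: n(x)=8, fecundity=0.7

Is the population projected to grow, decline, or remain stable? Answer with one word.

lx = nx/n0 = nx/120: 1, 0.65833…, 0.43333…, 0.25, 0.18333…, 0.10833…, 0.06667…
R0 = Σ lx·mx = 0 + 0.1975… + 0.13… + 0.125 + 0.11… + 0.065… + 0.046667… = 0.674167…
R0 < 1, so the population is declining.

declining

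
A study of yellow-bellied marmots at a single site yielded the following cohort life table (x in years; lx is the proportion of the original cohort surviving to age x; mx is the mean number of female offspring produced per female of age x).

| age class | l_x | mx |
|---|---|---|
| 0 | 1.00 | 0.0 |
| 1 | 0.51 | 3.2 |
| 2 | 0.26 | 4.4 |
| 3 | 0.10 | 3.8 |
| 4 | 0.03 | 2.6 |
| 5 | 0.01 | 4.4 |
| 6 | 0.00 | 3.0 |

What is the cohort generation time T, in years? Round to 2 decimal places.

lx·mx: 0, 1.632, 1.144, 0.38, 0.078, 0.044, 0 → R0 = 3.278
x·lx·mx: 0, 1.632, 2.288, 1.14, 0.312, 0.22, 0 → Σ = 5.592
T = 5.592 / 3.278 = 1.705918… → 1.71

1.71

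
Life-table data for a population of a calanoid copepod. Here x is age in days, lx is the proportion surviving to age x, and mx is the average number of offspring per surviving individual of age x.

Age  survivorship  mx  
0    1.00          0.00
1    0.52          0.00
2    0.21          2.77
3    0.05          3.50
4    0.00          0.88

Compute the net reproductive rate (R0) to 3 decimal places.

0.757

lx·mx by age: 0, 0, 0.5817, 0.175, 0
R0 = Σ lx·mx = 0.7567 → 0.757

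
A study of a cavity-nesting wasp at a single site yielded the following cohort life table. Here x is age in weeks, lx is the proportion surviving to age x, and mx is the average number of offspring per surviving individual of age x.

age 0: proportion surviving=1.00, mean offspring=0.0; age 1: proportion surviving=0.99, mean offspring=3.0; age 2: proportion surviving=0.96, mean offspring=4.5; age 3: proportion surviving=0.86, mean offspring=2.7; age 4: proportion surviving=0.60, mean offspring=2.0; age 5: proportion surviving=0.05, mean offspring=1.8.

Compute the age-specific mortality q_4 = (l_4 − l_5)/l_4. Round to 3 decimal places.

0.917

q_4 = (l_4 − l_5) / l_4 = (0.6 − 0.05) / 0.6
     = 0.55 / 0.6 = 0.916667… → 0.917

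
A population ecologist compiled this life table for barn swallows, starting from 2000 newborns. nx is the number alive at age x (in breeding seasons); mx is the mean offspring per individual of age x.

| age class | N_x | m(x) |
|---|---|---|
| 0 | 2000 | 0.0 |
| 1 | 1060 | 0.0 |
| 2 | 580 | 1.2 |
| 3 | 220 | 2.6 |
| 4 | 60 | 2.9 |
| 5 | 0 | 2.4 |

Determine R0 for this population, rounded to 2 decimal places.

lx = nx/n0 = nx/2000: 1, 0.53, 0.29, 0.11, 0.03, 0
lx·mx by age: 0, 0, 0.348, 0.286, 0.087, 0
R0 = Σ lx·mx = 0.721 → 0.72

0.72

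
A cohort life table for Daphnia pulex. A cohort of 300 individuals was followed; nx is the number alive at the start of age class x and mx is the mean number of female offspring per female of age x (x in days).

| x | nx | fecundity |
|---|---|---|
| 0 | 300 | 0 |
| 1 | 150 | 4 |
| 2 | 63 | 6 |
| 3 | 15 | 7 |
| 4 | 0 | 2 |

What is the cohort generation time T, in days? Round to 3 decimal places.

1.543

lx = nx/n0 = nx/300: 1, 0.5, 0.21, 0.05, 0
lx·mx: 0, 2, 1.26, 0.35, 0 → R0 = 3.61
x·lx·mx: 0, 2, 2.52, 1.05, 0 → Σ = 5.57
T = 5.57 / 3.61 = 1.542936… → 1.543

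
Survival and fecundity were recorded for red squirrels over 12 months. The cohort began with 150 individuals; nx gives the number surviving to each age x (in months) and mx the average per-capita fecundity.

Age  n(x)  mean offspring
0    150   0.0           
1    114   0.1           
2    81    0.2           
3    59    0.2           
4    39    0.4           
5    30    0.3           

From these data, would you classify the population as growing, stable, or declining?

lx = nx/n0 = nx/150: 1, 0.76, 0.54, 0.39333…, 0.26, 0.2
R0 = Σ lx·mx = 0 + 0.076 + 0.108 + 0.078667… + 0.104 + 0.06 = 0.426667…
R0 < 1, so the population is declining.

declining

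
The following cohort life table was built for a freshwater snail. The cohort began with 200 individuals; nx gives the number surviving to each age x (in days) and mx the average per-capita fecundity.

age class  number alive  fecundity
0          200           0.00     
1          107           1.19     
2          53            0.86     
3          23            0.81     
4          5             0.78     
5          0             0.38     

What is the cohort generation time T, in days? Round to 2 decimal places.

1.48

lx = nx/n0 = nx/200: 1, 0.535, 0.265, 0.115, 0.025, 0
lx·mx: 0, 0.63665, 0.2279, 0.09315, 0.0195, 0 → R0 = 0.9772
x·lx·mx: 0, 0.63665, 0.4558, 0.27945, 0.078, 0 → Σ = 1.4499
T = 1.4499 / 0.9772 = 1.483729… → 1.48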